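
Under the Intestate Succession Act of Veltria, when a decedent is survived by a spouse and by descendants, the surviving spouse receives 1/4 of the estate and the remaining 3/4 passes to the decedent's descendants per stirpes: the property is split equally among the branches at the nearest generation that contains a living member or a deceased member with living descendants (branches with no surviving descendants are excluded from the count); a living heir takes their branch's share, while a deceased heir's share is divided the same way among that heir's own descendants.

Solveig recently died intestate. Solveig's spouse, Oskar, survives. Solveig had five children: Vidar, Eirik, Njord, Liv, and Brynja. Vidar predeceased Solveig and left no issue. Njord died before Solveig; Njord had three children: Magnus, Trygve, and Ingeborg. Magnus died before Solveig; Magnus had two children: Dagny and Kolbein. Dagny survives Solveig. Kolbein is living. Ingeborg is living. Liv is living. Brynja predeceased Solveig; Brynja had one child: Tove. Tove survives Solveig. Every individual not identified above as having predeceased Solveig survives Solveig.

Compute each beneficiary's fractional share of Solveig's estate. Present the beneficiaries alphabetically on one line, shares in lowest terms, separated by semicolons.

Oskar, as surviving spouse, takes 1/4.
The remaining 3/4 passes to Solveig's descendants per stirpes.
Vidar left no surviving issue, so that branch lapses and is disregarded.
The 3/4 is divided into 4 equal shares of 3/16 among Eirik, Njord, Liv, Brynja.
Eirik is living and takes 3/16.
Njord predeceased; the 3/16 allotted to Njord's branch passes to Njord's issue by representation.
The 3/16 is divided into 3 equal shares of 1/16 among Magnus, Trygve, Ingeborg.
Magnus predeceased; the 1/16 allotted to Magnus's branch passes to Magnus's issue by representation.
The 1/16 is divided into 2 equal shares of 1/32 among Dagny, Kolbein.
Dagny is living and takes 1/32.
Kolbein is living and takes 1/32.
Trygve is living and takes 1/16.
Ingeborg is living and takes 1/16.
Liv is living and takes 3/16.
Brynja predeceased; the 3/16 allotted to Brynja's branch passes to Brynja's issue by representation.
Tove is the sole taker at this level and receives the full 3/16.

Dagny 1/32; Eirik 3/16; Ingeborg 1/16; Kolbein 1/32; Liv 3/16; Oskar 1/4; Tove 3/16; Trygve 1/16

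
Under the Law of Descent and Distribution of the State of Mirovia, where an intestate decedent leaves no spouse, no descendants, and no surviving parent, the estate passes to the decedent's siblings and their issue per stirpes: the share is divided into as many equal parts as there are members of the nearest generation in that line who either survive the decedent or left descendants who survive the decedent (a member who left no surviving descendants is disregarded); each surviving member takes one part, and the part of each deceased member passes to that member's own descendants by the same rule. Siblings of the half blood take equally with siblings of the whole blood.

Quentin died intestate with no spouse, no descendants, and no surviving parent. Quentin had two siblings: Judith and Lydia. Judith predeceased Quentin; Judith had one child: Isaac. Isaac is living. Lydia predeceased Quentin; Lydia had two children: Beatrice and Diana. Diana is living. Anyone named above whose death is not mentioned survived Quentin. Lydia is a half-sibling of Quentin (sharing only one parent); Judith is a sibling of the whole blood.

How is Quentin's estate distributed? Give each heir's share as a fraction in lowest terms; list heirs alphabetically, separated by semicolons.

Beatrice 1/4; Diana 1/4; Isaac 1/2

No spouse, descendants, or parent survives, so the estate passes to Quentin's siblings per stirpes.
Half-blood and whole-blood siblings take equally under the stated rule.
The estate is divided into 2 equal shares of 1/2 among Judith, Lydia.
Judith predeceased; the 1/2 allotted to Judith's branch passes to Judith's issue by representation.
Isaac is the sole taker at this level and receives the full 1/2.
Lydia predeceased; the 1/2 allotted to Lydia's branch passes to Lydia's issue by representation.
The 1/2 is divided into 2 equal shares of 1/4 among Beatrice, Diana.
Beatrice is living and takes 1/4.
Diana is living and takes 1/4.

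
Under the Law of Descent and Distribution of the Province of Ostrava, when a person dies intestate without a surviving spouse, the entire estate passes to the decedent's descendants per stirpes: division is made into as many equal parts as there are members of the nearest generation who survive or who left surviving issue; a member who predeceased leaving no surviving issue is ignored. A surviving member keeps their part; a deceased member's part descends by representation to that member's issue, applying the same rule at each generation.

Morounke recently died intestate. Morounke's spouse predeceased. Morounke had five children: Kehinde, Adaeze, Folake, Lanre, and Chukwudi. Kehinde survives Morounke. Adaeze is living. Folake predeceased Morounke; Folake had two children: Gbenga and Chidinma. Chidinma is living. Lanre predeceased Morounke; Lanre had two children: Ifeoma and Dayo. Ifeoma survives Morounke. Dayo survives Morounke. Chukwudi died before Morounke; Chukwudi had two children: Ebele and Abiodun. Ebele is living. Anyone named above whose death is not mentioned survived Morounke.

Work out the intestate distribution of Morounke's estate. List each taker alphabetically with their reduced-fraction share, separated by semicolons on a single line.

Abiodun 1/10; Adaeze 1/5; Chidinma 1/10; Dayo 1/10; Ebele 1/10; Gbenga 1/10; Ifeoma 1/10; Kehinde 1/5

There is no surviving spouse, so the entire estate passes to Morounke's descendants per stirpes.
The estate is divided into 5 equal shares of 1/5 among Kehinde, Adaeze, Folake, Lanre, Chukwudi.
Kehinde is living and takes 1/5.
Adaeze is living and takes 1/5.
Folake predeceased; the 1/5 allotted to Folake's branch passes to Folake's issue by representation.
The 1/5 is divided into 2 equal shares of 1/10 among Gbenga, Chidinma.
Gbenga is living and takes 1/10.
Chidinma is living and takes 1/10.
Lanre predeceased; the 1/5 allotted to Lanre's branch passes to Lanre's issue by representation.
The 1/5 is divided into 2 equal shares of 1/10 among Ifeoma, Dayo.
Ifeoma is living and takes 1/10.
Dayo is living and takes 1/10.
Chukwudi predeceased; the 1/5 allotted to Chukwudi's branch passes to Chukwudi's issue by representation.
The 1/5 is divided into 2 equal shares of 1/10 among Ebele, Abiodun.
Ebele is living and takes 1/10.
Abiodun is living and takes 1/10.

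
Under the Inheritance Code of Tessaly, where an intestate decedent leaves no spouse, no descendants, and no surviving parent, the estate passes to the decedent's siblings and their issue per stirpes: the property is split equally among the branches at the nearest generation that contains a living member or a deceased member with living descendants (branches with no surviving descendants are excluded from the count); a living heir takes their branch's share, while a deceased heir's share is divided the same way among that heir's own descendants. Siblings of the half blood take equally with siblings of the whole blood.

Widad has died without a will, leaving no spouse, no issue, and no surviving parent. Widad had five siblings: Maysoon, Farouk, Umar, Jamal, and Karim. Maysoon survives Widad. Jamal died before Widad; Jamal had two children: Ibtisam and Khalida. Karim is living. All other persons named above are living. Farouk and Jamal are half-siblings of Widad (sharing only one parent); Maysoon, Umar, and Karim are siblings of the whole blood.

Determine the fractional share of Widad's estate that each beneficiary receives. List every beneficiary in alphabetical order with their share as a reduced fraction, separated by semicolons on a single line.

Farouk 1/5; Ibtisam 1/10; Karim 1/5; Khalida 1/10; Maysoon 1/5; Umar 1/5

No spouse, descendants, or parent survives, so the estate passes to Widad's siblings per stirpes.
Half-blood and whole-blood siblings take equally under the stated rule.
The estate is divided into 5 equal shares of 1/5 among Maysoon, Farouk, Umar, Jamal, Karim.
Maysoon is living and takes 1/5.
Farouk is living and takes 1/5.
Umar is living and takes 1/5.
Jamal predeceased; the 1/5 allotted to Jamal's branch passes to Jamal's issue by representation.
The 1/5 is divided into 2 equal shares of 1/10 among Ibtisam, Khalida.
Ibtisam is living and takes 1/10.
Khalida is living and takes 1/10.
Karim is living and takes 1/5.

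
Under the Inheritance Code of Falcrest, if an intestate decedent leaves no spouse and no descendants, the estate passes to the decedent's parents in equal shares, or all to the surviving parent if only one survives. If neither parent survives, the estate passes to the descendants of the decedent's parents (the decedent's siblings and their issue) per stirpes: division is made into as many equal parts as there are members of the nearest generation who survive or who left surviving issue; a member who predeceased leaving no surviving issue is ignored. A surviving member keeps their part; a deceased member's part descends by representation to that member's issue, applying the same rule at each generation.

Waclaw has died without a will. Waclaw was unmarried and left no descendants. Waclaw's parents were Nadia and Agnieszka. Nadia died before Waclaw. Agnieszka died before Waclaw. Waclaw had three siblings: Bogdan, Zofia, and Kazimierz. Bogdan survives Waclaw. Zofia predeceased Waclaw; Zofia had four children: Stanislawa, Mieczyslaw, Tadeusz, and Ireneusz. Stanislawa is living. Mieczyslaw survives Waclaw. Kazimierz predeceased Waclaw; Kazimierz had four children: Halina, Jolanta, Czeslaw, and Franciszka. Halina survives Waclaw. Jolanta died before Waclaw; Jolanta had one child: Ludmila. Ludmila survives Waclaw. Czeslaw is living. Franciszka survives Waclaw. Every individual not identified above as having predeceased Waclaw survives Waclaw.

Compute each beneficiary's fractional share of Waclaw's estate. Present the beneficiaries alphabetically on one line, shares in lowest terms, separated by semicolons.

Neither parent survives and there are no descendants, so the estate passes to Waclaw's siblings and their issue per stirpes.
The estate is divided into 3 equal shares of 1/3 among Bogdan, Zofia, Kazimierz.
Bogdan is living and takes 1/3.
Zofia predeceased; the 1/3 allotted to Zofia's branch passes to Zofia's issue by representation.
The 1/3 is divided into 4 equal shares of 1/12 among Stanislawa, Mieczyslaw, Tadeusz, Ireneusz.
Stanislawa is living and takes 1/12.
Mieczyslaw is living and takes 1/12.
Tadeusz is living and takes 1/12.
Ireneusz is living and takes 1/12.
Kazimierz predeceased; the 1/3 allotted to Kazimierz's branch passes to Kazimierz's issue by representation.
The 1/3 is divided into 4 equal shares of 1/12 among Halina, Jolanta, Czeslaw, Franciszka.
Halina is living and takes 1/12.
Jolanta predeceased; the 1/12 allotted to Jolanta's branch passes to Jolanta's issue by representation.
Ludmila is the sole taker at this level and receives the full 1/12.
Czeslaw is living and takes 1/12.
Franciszka is living and takes 1/12.

Bogdan 1/3; Czeslaw 1/12; Franciszka 1/12; Halina 1/12; Ireneusz 1/12; Ludmila 1/12; Mieczyslaw 1/12; Stanislawa 1/12; Tadeusz 1/12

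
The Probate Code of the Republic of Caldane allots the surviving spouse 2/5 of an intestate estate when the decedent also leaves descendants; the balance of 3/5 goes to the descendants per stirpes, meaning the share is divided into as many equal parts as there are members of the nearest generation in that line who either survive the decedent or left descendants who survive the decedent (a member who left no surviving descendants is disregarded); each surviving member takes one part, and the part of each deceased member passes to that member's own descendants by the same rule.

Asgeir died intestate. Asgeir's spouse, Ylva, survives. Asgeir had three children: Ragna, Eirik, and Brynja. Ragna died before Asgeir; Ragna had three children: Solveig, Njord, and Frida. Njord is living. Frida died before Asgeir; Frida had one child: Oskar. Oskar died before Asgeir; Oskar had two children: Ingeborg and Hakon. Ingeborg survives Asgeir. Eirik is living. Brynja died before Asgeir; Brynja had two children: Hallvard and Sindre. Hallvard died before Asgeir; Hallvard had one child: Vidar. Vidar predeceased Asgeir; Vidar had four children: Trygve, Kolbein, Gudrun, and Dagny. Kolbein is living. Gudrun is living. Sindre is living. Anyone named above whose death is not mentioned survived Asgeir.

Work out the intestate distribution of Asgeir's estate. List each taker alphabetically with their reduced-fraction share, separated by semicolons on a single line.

Dagny 1/40; Eirik 1/5; Gudrun 1/40; Hakon 1/30; Ingeborg 1/30; Kolbein 1/40; Njord 1/15; Sindre 1/10; Solveig 1/15; Trygve 1/40; Ylva 2/5

Ylva, as surviving spouse, takes 2/5.
The remaining 3/5 passes to Asgeir's descendants per stirpes.
The 3/5 is divided into 3 equal shares of 1/5 among Ragna, Eirik, Brynja.
Ragna predeceased; the 1/5 allotted to Ragna's branch passes to Ragna's issue by representation.
The 1/5 is divided into 3 equal shares of 1/15 among Solveig, Njord, Frida.
Solveig is living and takes 1/15.
Njord is living and takes 1/15.
Frida predeceased; the 1/15 allotted to Frida's branch passes to Frida's issue by representation.
Oskar's line is the sole branch at this level, so the full 1/15 passes to Oskar's issue by representation.
The 1/15 is divided into 2 equal shares of 1/30 among Ingeborg, Hakon.
Ingeborg is living and takes 1/30.
Hakon is living and takes 1/30.
Eirik is living and takes 1/5.
Brynja predeceased; the 1/5 allotted to Brynja's branch passes to Brynja's issue by representation.
The 1/5 is divided into 2 equal shares of 1/10 among Hallvard, Sindre.
Hallvard predeceased; the 1/10 allotted to Hallvard's branch passes to Hallvard's issue by representation.
Vidar's line is the sole branch at this level, so the full 1/10 passes to Vidar's issue by representation.
The 1/10 is divided into 4 equal shares of 1/40 among Trygve, Kolbein, Gudrun, Dagny.
Trygve is living and takes 1/40.
Kolbein is living and takes 1/40.
Gudrun is living and takes 1/40.
Dagny is living and takes 1/40.
Sindre is living and takes 1/10.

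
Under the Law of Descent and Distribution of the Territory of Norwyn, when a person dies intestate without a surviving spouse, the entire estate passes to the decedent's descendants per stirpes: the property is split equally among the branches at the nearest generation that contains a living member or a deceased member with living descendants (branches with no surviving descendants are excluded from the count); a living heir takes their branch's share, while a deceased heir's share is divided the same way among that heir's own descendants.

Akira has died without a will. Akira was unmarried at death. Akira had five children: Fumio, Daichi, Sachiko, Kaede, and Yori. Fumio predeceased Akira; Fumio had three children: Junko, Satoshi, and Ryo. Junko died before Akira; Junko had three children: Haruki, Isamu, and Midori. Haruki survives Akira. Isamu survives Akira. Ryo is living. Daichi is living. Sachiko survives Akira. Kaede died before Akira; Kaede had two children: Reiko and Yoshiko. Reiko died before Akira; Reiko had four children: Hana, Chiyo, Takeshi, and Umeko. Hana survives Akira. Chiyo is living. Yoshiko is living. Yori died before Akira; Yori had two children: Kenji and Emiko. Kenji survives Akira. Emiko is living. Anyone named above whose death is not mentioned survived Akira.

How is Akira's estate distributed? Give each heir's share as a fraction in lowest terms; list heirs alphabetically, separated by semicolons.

There is no surviving spouse, so the entire estate passes to Akira's descendants per stirpes.
The estate is divided into 5 equal shares of 1/5 among Fumio, Daichi, Sachiko, Kaede, Yori.
Fumio predeceased; the 1/5 allotted to Fumio's branch passes to Fumio's issue by representation.
The 1/5 is divided into 3 equal shares of 1/15 among Junko, Satoshi, Ryo.
Junko predeceased; the 1/15 allotted to Junko's branch passes to Junko's issue by representation.
The 1/15 is divided into 3 equal shares of 1/45 among Haruki, Isamu, Midori.
Haruki is living and takes 1/45.
Isamu is living and takes 1/45.
Midori is living and takes 1/45.
Satoshi is living and takes 1/15.
Ryo is living and takes 1/15.
Daichi is living and takes 1/5.
Sachiko is living and takes 1/5.
Kaede predeceased; the 1/5 allotted to Kaede's branch passes to Kaede's issue by representation.
The 1/5 is divided into 2 equal shares of 1/10 among Reiko, Yoshiko.
Reiko predeceased; the 1/10 allotted to Reiko's branch passes to Reiko's issue by representation.
The 1/10 is divided into 4 equal shares of 1/40 among Hana, Chiyo, Takeshi, Umeko.
Hana is living and takes 1/40.
Chiyo is living and takes 1/40.
Takeshi is living and takes 1/40.
Umeko is living and takes 1/40.
Yoshiko is living and takes 1/10.
Yori predeceased; the 1/5 allotted to Yori's branch passes to Yori's issue by representation.
The 1/5 is divided into 2 equal shares of 1/10 among Kenji, Emiko.
Kenji is living and takes 1/10.
Emiko is living and takes 1/10.

Chiyo 1/40; Daichi 1/5; Emiko 1/10; Hana 1/40; Haruki 1/45; Isamu 1/45; Kenji 1/10; Midori 1/45; Ryo 1/15; Sachiko 1/5; Satoshi 1/15; Takeshi 1/40; Umeko 1/40; Yoshiko 1/10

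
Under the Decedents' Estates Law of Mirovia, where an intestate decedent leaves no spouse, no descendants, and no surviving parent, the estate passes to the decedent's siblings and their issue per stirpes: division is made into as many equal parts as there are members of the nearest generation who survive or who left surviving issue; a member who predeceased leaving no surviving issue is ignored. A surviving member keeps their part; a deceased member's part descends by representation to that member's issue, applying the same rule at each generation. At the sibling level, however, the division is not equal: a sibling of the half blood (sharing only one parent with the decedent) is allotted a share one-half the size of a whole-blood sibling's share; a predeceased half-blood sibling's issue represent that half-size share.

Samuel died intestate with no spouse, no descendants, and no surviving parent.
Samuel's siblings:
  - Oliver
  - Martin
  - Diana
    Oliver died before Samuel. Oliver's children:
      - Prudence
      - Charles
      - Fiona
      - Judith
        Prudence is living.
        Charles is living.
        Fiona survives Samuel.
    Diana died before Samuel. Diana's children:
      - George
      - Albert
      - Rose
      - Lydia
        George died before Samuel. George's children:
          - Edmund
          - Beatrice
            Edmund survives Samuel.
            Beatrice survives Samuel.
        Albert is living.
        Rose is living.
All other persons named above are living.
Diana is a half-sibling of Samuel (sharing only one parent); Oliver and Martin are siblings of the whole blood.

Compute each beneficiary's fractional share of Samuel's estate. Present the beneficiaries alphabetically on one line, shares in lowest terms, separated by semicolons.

Albert 1/20; Beatrice 1/40; Charles 1/10; Edmund 1/40; Fiona 1/10; Judith 1/10; Lydia 1/20; Martin 2/5; Prudence 1/10; Rose 1/20

No spouse, descendants, or parent survives, so the estate passes to Samuel's siblings per stirpes.
Half-blood siblings count for one-half the weight of whole-blood siblings at the initial division.
Dividing 1 in proportion to weights (total weight 5/2): Oliver (weight 1) → 2/5; Martin (weight 1) → 2/5; Diana (weight 1/2) → 1/5.
Oliver predeceased; the 2/5 allotted to Oliver's branch passes to Oliver's issue by representation.
The 2/5 is divided into 4 equal shares of 1/10 among Prudence, Charles, Fiona, Judith.
Prudence is living and takes 1/10.
Charles is living and takes 1/10.
Fiona is living and takes 1/10.
Judith is living and takes 1/10.
Martin is living and takes 2/5.
Diana predeceased; the 1/5 allotted to Diana's branch passes to Diana's issue by representation.
The 1/5 is divided into 4 equal shares of 1/20 among George, Albert, Rose, Lydia.
George predeceased; the 1/20 allotted to George's branch passes to George's issue by representation.
The 1/20 is divided into 2 equal shares of 1/40 among Edmund, Beatrice.
Edmund is living and takes 1/40.
Beatrice is living and takes 1/40.
Albert is living and takes 1/20.
Rose is living and takes 1/20.
Lydia is living and takes 1/20.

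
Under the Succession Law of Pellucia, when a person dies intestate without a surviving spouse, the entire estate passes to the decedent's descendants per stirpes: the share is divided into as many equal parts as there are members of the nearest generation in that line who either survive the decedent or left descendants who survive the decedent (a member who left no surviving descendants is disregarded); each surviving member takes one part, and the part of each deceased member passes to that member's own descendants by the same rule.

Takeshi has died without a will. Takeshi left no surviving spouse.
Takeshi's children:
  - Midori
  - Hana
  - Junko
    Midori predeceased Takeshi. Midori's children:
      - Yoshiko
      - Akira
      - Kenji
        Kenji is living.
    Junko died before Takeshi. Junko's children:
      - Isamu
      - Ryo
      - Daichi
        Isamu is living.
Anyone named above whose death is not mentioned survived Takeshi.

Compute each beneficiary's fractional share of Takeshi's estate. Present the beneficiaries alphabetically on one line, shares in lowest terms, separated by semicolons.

There is no surviving spouse, so the entire estate passes to Takeshi's descendants per stirpes.
The estate is divided into 3 equal shares of 1/3 among Midori, Hana, Junko.
Midori predeceased; the 1/3 allotted to Midori's branch passes to Midori's issue by representation.
The 1/3 is divided into 3 equal shares of 1/9 among Yoshiko, Akira, Kenji.
Yoshiko is living and takes 1/9.
Akira is living and takes 1/9.
Kenji is living and takes 1/9.
Hana is living and takes 1/3.
Junko predeceased; the 1/3 allotted to Junko's branch passes to Junko's issue by representation.
The 1/3 is divided into 3 equal shares of 1/9 among Isamu, Ryo, Daichi.
Isamu is living and takes 1/9.
Ryo is living and takes 1/9.
Daichi is living and takes 1/9.

Akira 1/9; Daichi 1/9; Hana 1/3; Isamu 1/9; Kenji 1/9; Ryo 1/9; Yoshiko 1/9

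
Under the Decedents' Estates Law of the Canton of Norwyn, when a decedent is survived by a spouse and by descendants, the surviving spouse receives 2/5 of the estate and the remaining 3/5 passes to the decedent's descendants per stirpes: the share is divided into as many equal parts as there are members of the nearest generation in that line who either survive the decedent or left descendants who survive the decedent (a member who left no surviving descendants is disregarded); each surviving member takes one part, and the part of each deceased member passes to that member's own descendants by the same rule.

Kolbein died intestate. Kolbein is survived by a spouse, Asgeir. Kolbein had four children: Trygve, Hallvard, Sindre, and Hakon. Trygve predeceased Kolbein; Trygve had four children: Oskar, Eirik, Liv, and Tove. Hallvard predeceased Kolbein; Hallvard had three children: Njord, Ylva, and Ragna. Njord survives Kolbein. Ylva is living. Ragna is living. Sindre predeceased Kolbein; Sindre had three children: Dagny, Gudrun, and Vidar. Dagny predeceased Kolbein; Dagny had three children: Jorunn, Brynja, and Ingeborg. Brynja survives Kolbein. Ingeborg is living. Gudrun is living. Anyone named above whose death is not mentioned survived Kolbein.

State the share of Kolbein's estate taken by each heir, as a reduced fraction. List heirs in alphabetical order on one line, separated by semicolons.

Asgeir 2/5; Brynja 1/60; Eirik 3/80; Gudrun 1/20; Hakon 3/20; Ingeborg 1/60; Jorunn 1/60; Liv 3/80; Njord 1/20; Oskar 3/80; Ragna 1/20; Tove 3/80; Vidar 1/20; Ylva 1/20

Asgeir, as surviving spouse, takes 2/5.
The remaining 3/5 passes to Kolbein's descendants per stirpes.
The 3/5 is divided into 4 equal shares of 3/20 among Trygve, Hallvard, Sindre, Hakon.
Trygve predeceased; the 3/20 allotted to Trygve's branch passes to Trygve's issue by representation.
The 3/20 is divided into 4 equal shares of 3/80 among Oskar, Eirik, Liv, Tove.
Oskar is living and takes 3/80.
Eirik is living and takes 3/80.
Liv is living and takes 3/80.
Tove is living and takes 3/80.
Hallvard predeceased; the 3/20 allotted to Hallvard's branch passes to Hallvard's issue by representation.
The 3/20 is divided into 3 equal shares of 1/20 among Njord, Ylva, Ragna.
Njord is living and takes 1/20.
Ylva is living and takes 1/20.
Ragna is living and takes 1/20.
Sindre predeceased; the 3/20 allotted to Sindre's branch passes to Sindre's issue by representation.
The 3/20 is divided into 3 equal shares of 1/20 among Dagny, Gudrun, Vidar.
Dagny predeceased; the 1/20 allotted to Dagny's branch passes to Dagny's issue by representation.
The 1/20 is divided into 3 equal shares of 1/60 among Jorunn, Brynja, Ingeborg.
Jorunn is living and takes 1/60.
Brynja is living and takes 1/60.
Ingeborg is living and takes 1/60.
Gudrun is living and takes 1/20.
Vidar is living and takes 1/20.
Hakon is living and takes 3/20.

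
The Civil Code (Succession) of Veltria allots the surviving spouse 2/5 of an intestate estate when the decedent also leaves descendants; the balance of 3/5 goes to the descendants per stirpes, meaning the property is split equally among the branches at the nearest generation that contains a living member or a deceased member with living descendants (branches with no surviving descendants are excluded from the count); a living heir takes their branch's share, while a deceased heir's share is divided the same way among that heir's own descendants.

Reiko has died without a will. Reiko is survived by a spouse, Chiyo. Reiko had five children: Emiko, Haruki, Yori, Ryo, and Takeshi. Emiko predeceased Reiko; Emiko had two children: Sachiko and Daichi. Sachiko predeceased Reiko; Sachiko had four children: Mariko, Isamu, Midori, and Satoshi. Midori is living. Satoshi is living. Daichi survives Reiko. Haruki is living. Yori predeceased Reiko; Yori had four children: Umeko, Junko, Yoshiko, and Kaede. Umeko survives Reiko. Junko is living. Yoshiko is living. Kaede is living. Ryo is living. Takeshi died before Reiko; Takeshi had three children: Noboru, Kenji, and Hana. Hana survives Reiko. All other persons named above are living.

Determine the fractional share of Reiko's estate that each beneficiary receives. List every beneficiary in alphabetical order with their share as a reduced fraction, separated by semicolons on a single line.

Chiyo 2/5; Daichi 3/50; Hana 1/25; Haruki 3/25; Isamu 3/200; Junko 3/100; Kaede 3/100; Kenji 1/25; Mariko 3/200; Midori 3/200; Noboru 1/25; Ryo 3/25; Satoshi 3/200; Umeko 3/100; Yoshiko 3/100

Chiyo, as surviving spouse, takes 2/5.
The remaining 3/5 passes to Reiko's descendants per stirpes.
The 3/5 is divided into 5 equal shares of 3/25 among Emiko, Haruki, Yori, Ryo, Takeshi.
Emiko predeceased; the 3/25 allotted to Emiko's branch passes to Emiko's issue by representation.
The 3/25 is divided into 2 equal shares of 3/50 among Sachiko, Daichi.
Sachiko predeceased; the 3/50 allotted to Sachiko's branch passes to Sachiko's issue by representation.
The 3/50 is divided into 4 equal shares of 3/200 among Mariko, Isamu, Midori, Satoshi.
Mariko is living and takes 3/200.
Isamu is living and takes 3/200.
Midori is living and takes 3/200.
Satoshi is living and takes 3/200.
Daichi is living and takes 3/50.
Haruki is living and takes 3/25.
Yori predeceased; the 3/25 allotted to Yori's branch passes to Yori's issue by representation.
The 3/25 is divided into 4 equal shares of 3/100 among Umeko, Junko, Yoshiko, Kaede.
Umeko is living and takes 3/100.
Junko is living and takes 3/100.
Yoshiko is living and takes 3/100.
Kaede is living and takes 3/100.
Ryo is living and takes 3/25.
Takeshi predeceased; the 3/25 allotted to Takeshi's branch passes to Takeshi's issue by representation.
The 3/25 is divided into 3 equal shares of 1/25 among Noboru, Kenji, Hana.
Noboru is living and takes 1/25.
Kenji is living and takes 1/25.
Hana is living and takes 1/25.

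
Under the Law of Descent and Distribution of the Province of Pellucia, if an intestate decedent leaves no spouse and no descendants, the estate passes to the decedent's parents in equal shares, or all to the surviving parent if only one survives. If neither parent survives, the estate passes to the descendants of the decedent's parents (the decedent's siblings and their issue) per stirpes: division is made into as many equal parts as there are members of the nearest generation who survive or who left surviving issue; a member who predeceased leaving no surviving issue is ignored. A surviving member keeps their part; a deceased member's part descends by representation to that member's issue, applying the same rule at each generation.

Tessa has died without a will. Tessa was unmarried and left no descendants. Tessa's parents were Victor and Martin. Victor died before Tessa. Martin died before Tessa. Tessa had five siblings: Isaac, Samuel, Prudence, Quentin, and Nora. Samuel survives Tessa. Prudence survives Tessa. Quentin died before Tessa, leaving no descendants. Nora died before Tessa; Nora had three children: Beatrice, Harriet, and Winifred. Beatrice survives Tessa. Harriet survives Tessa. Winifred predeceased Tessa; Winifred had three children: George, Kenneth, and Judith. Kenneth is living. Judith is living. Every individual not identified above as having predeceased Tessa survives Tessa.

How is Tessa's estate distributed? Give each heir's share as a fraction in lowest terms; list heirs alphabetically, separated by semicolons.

Neither parent survives and there are no descendants, so the estate passes to Tessa's siblings and their issue per stirpes.
Quentin left no surviving issue, so that branch lapses and is disregarded.
The estate is divided into 4 equal shares of 1/4 among Isaac, Samuel, Prudence, Nora.
Isaac is living and takes 1/4.
Samuel is living and takes 1/4.
Prudence is living and takes 1/4.
Nora predeceased; the 1/4 allotted to Nora's branch passes to Nora's issue by representation.
The 1/4 is divided into 3 equal shares of 1/12 among Beatrice, Harriet, Winifred.
Beatrice is living and takes 1/12.
Harriet is living and takes 1/12.
Winifred predeceased; the 1/12 allotted to Winifred's branch passes to Winifred's issue by representation.
The 1/12 is divided into 3 equal shares of 1/36 among George, Kenneth, Judith.
George is living and takes 1/36.
Kenneth is living and takes 1/36.
Judith is living and takes 1/36.

Beatrice 1/12; George 1/36; Harriet 1/12; Isaac 1/4; Judith 1/36; Kenneth 1/36; Prudence 1/4; Samuel 1/4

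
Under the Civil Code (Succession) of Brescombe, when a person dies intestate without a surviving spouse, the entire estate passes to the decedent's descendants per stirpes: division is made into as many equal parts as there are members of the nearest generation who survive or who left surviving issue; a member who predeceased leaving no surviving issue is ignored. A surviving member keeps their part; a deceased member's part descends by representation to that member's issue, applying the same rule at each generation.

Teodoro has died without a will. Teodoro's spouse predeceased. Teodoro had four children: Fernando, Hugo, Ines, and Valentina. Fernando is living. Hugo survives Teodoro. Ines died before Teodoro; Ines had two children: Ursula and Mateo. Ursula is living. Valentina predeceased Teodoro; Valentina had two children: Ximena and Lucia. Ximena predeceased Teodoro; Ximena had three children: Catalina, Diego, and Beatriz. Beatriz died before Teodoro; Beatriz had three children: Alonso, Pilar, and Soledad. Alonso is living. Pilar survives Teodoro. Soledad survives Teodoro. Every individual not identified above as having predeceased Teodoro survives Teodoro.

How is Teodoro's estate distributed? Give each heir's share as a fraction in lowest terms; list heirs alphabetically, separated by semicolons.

There is no surviving spouse, so the entire estate passes to Teodoro's descendants per stirpes.
The estate is divided into 4 equal shares of 1/4 among Fernando, Hugo, Ines, Valentina.
Fernando is living and takes 1/4.
Hugo is living and takes 1/4.
Ines predeceased; the 1/4 allotted to Ines's branch passes to Ines's issue by representation.
The 1/4 is divided into 2 equal shares of 1/8 among Ursula, Mateo.
Ursula is living and takes 1/8.
Mateo is living and takes 1/8.
Valentina predeceased; the 1/4 allotted to Valentina's branch passes to Valentina's issue by representation.
The 1/4 is divided into 2 equal shares of 1/8 among Ximena, Lucia.
Ximena predeceased; the 1/8 allotted to Ximena's branch passes to Ximena's issue by representation.
The 1/8 is divided into 3 equal shares of 1/24 among Catalina, Diego, Beatriz.
Catalina is living and takes 1/24.
Diego is living and takes 1/24.
Beatriz predeceased; the 1/24 allotted to Beatriz's branch passes to Beatriz's issue by representation.
The 1/24 is divided into 3 equal shares of 1/72 among Alonso, Pilar, Soledad.
Alonso is living and takes 1/72.
Pilar is living and takes 1/72.
Soledad is living and takes 1/72.
Lucia is living and takes 1/8.

Alonso 1/72; Catalina 1/24; Diego 1/24; Fernando 1/4; Hugo 1/4; Lucia 1/8; Mateo 1/8; Pilar 1/72; Soledad 1/72; Ursula 1/8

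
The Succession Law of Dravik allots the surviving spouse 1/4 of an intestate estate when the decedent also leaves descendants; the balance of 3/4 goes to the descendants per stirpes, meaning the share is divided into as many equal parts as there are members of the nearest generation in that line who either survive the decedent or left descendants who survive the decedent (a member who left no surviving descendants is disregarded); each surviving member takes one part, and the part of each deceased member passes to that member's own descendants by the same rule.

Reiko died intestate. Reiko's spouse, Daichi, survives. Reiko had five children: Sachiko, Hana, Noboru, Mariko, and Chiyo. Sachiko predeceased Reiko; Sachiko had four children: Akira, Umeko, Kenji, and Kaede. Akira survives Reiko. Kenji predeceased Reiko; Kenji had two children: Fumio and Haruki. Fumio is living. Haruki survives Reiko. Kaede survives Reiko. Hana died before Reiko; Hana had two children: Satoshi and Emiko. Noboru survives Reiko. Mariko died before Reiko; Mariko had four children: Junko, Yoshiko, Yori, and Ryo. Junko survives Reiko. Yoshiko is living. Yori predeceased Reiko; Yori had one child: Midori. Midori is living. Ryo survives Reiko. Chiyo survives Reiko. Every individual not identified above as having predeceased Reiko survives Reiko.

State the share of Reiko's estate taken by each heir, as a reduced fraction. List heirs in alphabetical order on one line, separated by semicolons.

Daichi, as surviving spouse, takes 1/4.
The remaining 3/4 passes to Reiko's descendants per stirpes.
The 3/4 is divided into 5 equal shares of 3/20 among Sachiko, Hana, Noboru, Mariko, Chiyo.
Sachiko predeceased; the 3/20 allotted to Sachiko's branch passes to Sachiko's issue by representation.
The 3/20 is divided into 4 equal shares of 3/80 among Akira, Umeko, Kenji, Kaede.
Akira is living and takes 3/80.
Umeko is living and takes 3/80.
Kenji predeceased; the 3/80 allotted to Kenji's branch passes to Kenji's issue by representation.
The 3/80 is divided into 2 equal shares of 3/160 among Fumio, Haruki.
Fumio is living and takes 3/160.
Haruki is living and takes 3/160.
Kaede is living and takes 3/80.
Hana predeceased; the 3/20 allotted to Hana's branch passes to Hana's issue by representation.
The 3/20 is divided into 2 equal shares of 3/40 among Satoshi, Emiko.
Satoshi is living and takes 3/40.
Emiko is living and takes 3/40.
Noboru is living and takes 3/20.
Mariko predeceased; the 3/20 allotted to Mariko's branch passes to Mariko's issue by representation.
The 3/20 is divided into 4 equal shares of 3/80 among Junko, Yoshiko, Yori, Ryo.
Junko is living and takes 3/80.
Yoshiko is living and takes 3/80.
Yori predeceased; the 3/80 allotted to Yori's branch passes to Yori's issue by representation.
Midori is the sole taker at this level and receives the full 3/80.
Ryo is living and takes 3/80.
Chiyo is living and takes 3/20.

Akira 3/80; Chiyo 3/20; Daichi 1/4; Emiko 3/40; Fumio 3/160; Haruki 3/160; Junko 3/80; Kaede 3/80; Midori 3/80; Noboru 3/20; Ryo 3/80; Satoshi 3/40; Umeko 3/80; Yoshiko 3/80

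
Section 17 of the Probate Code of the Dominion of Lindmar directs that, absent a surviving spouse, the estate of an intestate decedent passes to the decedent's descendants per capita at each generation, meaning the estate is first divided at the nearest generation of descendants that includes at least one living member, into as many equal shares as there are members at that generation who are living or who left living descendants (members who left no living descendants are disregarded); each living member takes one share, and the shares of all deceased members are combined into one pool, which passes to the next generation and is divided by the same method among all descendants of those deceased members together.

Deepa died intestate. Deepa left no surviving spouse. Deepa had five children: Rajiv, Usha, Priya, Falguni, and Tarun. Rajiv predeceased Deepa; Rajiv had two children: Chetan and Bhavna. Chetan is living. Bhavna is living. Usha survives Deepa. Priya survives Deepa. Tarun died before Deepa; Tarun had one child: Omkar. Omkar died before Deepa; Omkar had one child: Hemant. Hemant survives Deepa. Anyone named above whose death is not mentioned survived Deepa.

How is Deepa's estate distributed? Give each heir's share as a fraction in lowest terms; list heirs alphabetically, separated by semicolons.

There is no surviving spouse, so the entire estate passes to Deepa's descendants per capita at each generation.
At generation 1 (Rajiv, Usha, Priya, Falguni, Tarun) there are 5 shares of (1)/5 = 1/5 each.
Living: Usha, Priya, and Falguni — each takes 1/5.
Deceased: Rajiv and Tarun. Their combined 2/5 is pooled and carried to generation 2.
At generation 2 (Chetan, Bhavna, Omkar) there are 3 shares of (2/5)/3 = 2/15 each.
Living: Chetan and Bhavna — each takes 2/15.
Deceased: Omkar. That 2/15 share is carried to generation 3.
At generation 3 (Hemant) there are 1 shares of (2/15)/1 = 2/15 each.
Living: Hemant — each takes 2/15.

Bhavna 2/15; Chetan 2/15; Falguni 1/5; Hemant 2/15; Priya 1/5; Usha 1/5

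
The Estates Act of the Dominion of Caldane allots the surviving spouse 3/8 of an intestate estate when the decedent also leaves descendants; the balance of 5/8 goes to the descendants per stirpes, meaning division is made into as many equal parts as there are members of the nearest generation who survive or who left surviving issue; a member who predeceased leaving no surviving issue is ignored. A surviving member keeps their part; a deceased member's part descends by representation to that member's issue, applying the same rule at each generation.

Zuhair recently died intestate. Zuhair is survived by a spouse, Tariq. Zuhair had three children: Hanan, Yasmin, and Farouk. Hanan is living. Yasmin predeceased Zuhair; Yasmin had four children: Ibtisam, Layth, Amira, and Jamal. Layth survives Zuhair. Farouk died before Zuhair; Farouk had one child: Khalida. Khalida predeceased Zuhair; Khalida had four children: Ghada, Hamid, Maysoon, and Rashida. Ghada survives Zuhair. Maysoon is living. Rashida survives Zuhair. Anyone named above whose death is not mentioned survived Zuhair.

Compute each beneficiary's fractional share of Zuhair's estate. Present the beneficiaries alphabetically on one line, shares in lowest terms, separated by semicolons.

Amira 5/96; Ghada 5/96; Hamid 5/96; Hanan 5/24; Ibtisam 5/96; Jamal 5/96; Layth 5/96; Maysoon 5/96; Rashida 5/96; Tariq 3/8

Tariq, as surviving spouse, takes 3/8.
The remaining 5/8 passes to Zuhair's descendants per stirpes.
The 5/8 is divided into 3 equal shares of 5/24 among Hanan, Yasmin, Farouk.
Hanan is living and takes 5/24.
Yasmin predeceased; the 5/24 allotted to Yasmin's branch passes to Yasmin's issue by representation.
The 5/24 is divided into 4 equal shares of 5/96 among Ibtisam, Layth, Amira, Jamal.
Ibtisam is living and takes 5/96.
Layth is living and takes 5/96.
Amira is living and takes 5/96.
Jamal is living and takes 5/96.
Farouk predeceased; the 5/24 allotted to Farouk's branch passes to Farouk's issue by representation.
Khalida's line is the sole branch at this level, so the full 5/24 passes to Khalida's issue by representation.
The 5/24 is divided into 4 equal shares of 5/96 among Ghada, Hamid, Maysoon, Rashida.
Ghada is living and takes 5/96.
Hamid is living and takes 5/96.
Maysoon is living and takes 5/96.
Rashida is living and takes 5/96.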